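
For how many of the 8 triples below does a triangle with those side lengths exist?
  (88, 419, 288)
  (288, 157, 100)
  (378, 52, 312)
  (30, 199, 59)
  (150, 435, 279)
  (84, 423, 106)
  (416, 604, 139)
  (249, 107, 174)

1

(88,288,419): 88+288 ≤ 419 → not valid
(100,157,288): 100+157 ≤ 288 → not valid
(52,312,378): 52+312 ≤ 378 → not valid
(30,59,199): 30+59 ≤ 199 → not valid
(150,279,435): 150+279 ≤ 435 → not valid
(84,106,423): 84+106 ≤ 423 → not valid
(139,416,604): 139+416 ≤ 604 → not valid
(107,174,249): 107+174 > 249 → valid
1 of the 8 triples forms a triangle.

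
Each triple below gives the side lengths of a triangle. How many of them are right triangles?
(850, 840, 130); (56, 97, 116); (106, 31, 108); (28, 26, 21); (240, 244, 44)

(850,840,130): 130²+840² = 722500 = 850² → right
(56,97,116): 56²+97² = 12545 < 13456 = 116² → obtuse
(106,31,108): 31²+106² = 12197 > 11664 = 108² → acute
(28,26,21): 21²+26² = 1117 > 784 = 28² → acute
(240,244,44): 44²+240² = 59536 = 244² → right
2 of the 5 are right.

2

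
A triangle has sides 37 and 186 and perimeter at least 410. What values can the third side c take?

Triangle inequality alone gives 149 < c < 223.
The perimeter condition gives c ≥ 410 − 37 − 186 = 187.
Intersecting the two: 187 ≤ c < 223.

187 ≤ c < 223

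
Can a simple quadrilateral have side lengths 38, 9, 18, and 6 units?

No

For a quadrilateral, each side must be shorter than the sum of the others.
Here the longest side is 38, but the remaining 3 sides sum to only 33.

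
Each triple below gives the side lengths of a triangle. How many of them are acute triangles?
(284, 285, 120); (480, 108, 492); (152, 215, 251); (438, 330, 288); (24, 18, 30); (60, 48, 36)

2

(284,285,120): 120²+284² = 95056 > 81225 = 285² → acute
(480,108,492): 108²+480² = 242064 = 492² → right
(152,215,251): 152²+215² = 69329 > 63001 = 251² → acute
(438,330,288): 288²+330² = 191844 = 438² → right
(24,18,30): 18²+24² = 900 = 30² → right
(60,48,36): 36²+48² = 3600 = 60² → right
2 of the 6 are acute.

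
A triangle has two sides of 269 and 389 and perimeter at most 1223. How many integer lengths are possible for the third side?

Triangle inequality: 120 < x < 658. Perimeter ≤ 1223 gives x ≤ 1223 − 269 − 389 = 565.
So 120 < x ≤ 565; integers 121 through 565: 445 values.

445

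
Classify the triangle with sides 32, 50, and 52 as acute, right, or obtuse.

acute

Compare the square of the longest side to the sum of squares of the other two: 32² + 50² = 3524 > 2704 = 52².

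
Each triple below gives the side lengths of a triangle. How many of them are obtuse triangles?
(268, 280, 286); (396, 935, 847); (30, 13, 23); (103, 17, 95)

(268,280,286): 268²+280² = 150224 > 81796 = 286² → acute
(396,935,847): 396²+847² = 874225 = 935² → right
(30,13,23): 13²+23² = 698 < 900 = 30² → obtuse
(103,17,95): 17²+95² = 9314 < 10609 = 103² → obtuse
2 of the 4 are obtuse.

2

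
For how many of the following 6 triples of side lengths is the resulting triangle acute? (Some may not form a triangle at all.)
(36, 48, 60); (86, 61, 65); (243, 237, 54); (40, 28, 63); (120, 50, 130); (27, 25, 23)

3

(36,48,60): 36²+48² = 3600 = 60² → right
(86,61,65): 61²+65² = 7946 > 7396 = 86² → acute
(243,237,54): 54²+237² = 59085 > 59049 = 243² → acute
(40,28,63): 28²+40² = 2384 < 3969 = 63² → obtuse
(120,50,130): 50²+120² = 16900 = 130² → right
(27,25,23): 23²+25² = 1154 > 729 = 27² → acute
3 of the 6 are acute.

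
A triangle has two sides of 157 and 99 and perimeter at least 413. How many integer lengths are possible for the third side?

Triangle inequality: 58 < x < 256. Perimeter ≥ 413 gives x ≥ 413 − 157 − 99 = 157.
So 157 ≤ x < 256; integers 157 through 255: 99 values.

99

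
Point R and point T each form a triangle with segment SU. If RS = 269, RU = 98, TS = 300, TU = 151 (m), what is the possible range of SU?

171 < SU < 367

From triangle RSU: |269 − 98| < SU < 269 + 98, i.e. 171 < SU < 367.
From triangle TSU: 149 < SU < 451.
Both must hold, so SU lies in the intersection.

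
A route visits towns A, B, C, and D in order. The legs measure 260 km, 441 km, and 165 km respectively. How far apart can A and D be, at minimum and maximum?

16 ≤ AD ≤ 866 km

The maximum is all hops collinear in one direction: 260 + 441 + 165 = 866.
The longest hop is 441; the others sum to 425. Folding the others back against it leaves at least 441 − 425 = 16.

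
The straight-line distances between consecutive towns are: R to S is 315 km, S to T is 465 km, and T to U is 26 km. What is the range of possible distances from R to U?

124 ≤ RU ≤ 806 km

The maximum is all hops collinear in one direction: 315 + 465 + 26 = 806.
The longest hop is 465; the others sum to 341. Folding the others back against it leaves at least 465 − 341 = 124.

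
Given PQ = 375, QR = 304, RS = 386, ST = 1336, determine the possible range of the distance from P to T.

271 ≤ PT ≤ 2401

The maximum is all hops collinear in one direction: 375 + 304 + 386 + 1336 = 2401.
The longest hop is 1336; the others sum to 1065. Folding the others back against it leaves at least 1336 − 1065 = 271.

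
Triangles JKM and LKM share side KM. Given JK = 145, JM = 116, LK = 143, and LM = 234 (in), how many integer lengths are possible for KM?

169

From triangle JKM: 29 < KM < 261.
From triangle LKM: 91 < KM < 377.
Intersection: 91 < KM < 261, so integers 92 through 260: 169 values.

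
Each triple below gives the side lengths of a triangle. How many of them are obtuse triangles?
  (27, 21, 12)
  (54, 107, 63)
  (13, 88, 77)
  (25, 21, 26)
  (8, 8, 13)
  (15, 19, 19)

(27,21,12): 12²+21² = 585 < 729 = 27² → obtuse
(54,107,63): 54²+63² = 6885 < 11449 = 107² → obtuse
(13,88,77): 13²+77² = 6098 < 7744 = 88² → obtuse
(25,21,26): 21²+25² = 1066 > 676 = 26² → acute
(8,8,13): 8²+8² = 128 < 169 = 13² → obtuse
(15,19,19): 15²+19² = 586 > 361 = 19² → acute
4 of the 6 are obtuse.

4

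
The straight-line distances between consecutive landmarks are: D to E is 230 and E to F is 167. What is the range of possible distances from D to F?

63 ≤ DF ≤ 397

By the triangle inequality, |230 − 167| ≤ DF ≤ 230 + 167.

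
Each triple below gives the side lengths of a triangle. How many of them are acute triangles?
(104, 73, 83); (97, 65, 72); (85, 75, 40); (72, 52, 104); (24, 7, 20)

1

(104,73,83): 73²+83² = 12218 > 10816 = 104² → acute
(97,65,72): 65²+72² = 9409 = 97² → right
(85,75,40): 40²+75² = 7225 = 85² → right
(72,52,104): 52²+72² = 7888 < 10816 = 104² → obtuse
(24,7,20): 7²+20² = 449 < 576 = 24² → obtuse
1 of the 5 is acute.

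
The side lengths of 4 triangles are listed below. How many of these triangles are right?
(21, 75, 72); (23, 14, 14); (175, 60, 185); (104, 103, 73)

(21,75,72): 21²+72² = 5625 = 75² → right
(23,14,14): 14²+14² = 392 < 529 = 23² → obtuse
(175,60,185): 60²+175² = 34225 = 185² → right
(104,103,73): 73²+103² = 15938 > 10816 = 104² → acute
2 of the 4 are right.

2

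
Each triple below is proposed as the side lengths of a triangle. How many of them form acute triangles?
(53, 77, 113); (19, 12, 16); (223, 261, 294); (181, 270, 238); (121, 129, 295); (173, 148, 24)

(53,77,113): 53²+77² = 8738 < 12769 = 113² → obtuse
(19,12,16): 12²+16² = 400 > 361 = 19² → acute
(223,261,294): 223²+261² = 117850 > 86436 = 294² → acute
(181,270,238): 181²+238² = 89405 > 72900 = 270² → acute
(121,129,295): 121+129 ≤ 295, not a triangle
(173,148,24): 24+148 ≤ 173, not a triangle
3 of the 6 are acute.

3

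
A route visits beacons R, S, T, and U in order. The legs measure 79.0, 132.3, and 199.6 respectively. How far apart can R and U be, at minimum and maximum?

The maximum is all hops collinear in one direction: 79.0 + 132.3 + 199.6 = 410.9.
The longest hop is 199.6; the others sum to 211.3. Since 199.6 ≤ 211.3, the path can fold back on itself completely, so the minimum distance is 0.

0 ≤ RU ≤ 410.9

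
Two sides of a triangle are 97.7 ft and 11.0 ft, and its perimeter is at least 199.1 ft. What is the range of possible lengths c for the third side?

90.4 ≤ c < 108.7

Triangle inequality alone gives 86.7 < c < 108.7.
The perimeter condition gives c ≥ 199.1 − 97.7 − 11.0 = 90.4.
Intersecting the two: 90.4 ≤ c < 108.7.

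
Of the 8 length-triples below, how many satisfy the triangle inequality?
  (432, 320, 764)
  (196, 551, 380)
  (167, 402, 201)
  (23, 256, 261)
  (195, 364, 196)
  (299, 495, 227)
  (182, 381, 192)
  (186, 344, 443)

5

(320,432,764): 320+432 ≤ 764 → not valid
(196,380,551): 196+380 > 551 → valid
(167,201,402): 167+201 ≤ 402 → not valid
(23,256,261): 23+256 > 261 → valid
(195,196,364): 195+196 > 364 → valid
(227,299,495): 227+299 > 495 → valid
(182,192,381): 182+192 ≤ 381 → not valid
(186,344,443): 186+344 > 443 → valid
5 of the 8 triples form a triangle.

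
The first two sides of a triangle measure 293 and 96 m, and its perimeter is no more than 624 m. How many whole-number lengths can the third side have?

38

Triangle inequality: 197 < x < 389. Perimeter ≤ 624 gives x ≤ 624 − 293 − 96 = 235.
So 197 < x ≤ 235; integers 198 through 235: 38 values.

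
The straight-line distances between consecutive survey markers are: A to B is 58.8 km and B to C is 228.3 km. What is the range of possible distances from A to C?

169.5 ≤ AC ≤ 287.1 km

By the triangle inequality, |58.8 − 228.3| ≤ AC ≤ 58.8 + 228.3.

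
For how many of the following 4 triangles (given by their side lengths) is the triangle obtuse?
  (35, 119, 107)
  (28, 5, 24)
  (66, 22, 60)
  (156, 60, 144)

(35,119,107): 35²+107² = 12674 < 14161 = 119² → obtuse
(28,5,24): 5²+24² = 601 < 784 = 28² → obtuse
(66,22,60): 22²+60² = 4084 < 4356 = 66² → obtuse
(156,60,144): 60²+144² = 24336 = 156² → right
3 of the 4 are obtuse.

3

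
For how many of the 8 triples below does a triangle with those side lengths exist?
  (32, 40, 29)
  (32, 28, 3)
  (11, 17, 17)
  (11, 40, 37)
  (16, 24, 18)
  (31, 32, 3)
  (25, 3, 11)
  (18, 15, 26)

6

(29,32,40): 29+32 > 40 → valid
(3,28,32): 3+28 ≤ 32 → not valid
(11,17,17): 11+17 > 17 → valid
(11,37,40): 11+37 > 40 → valid
(16,18,24): 16+18 > 24 → valid
(3,31,32): 3+31 > 32 → valid
(3,11,25): 3+11 ≤ 25 → not valid
(15,18,26): 15+18 > 26 → valid
6 of the 8 triples form a triangle.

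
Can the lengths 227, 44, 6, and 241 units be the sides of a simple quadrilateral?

Yes

A quadrilateral exists iff every side is shorter than the sum of the others — equivalently, the longest side is less than the sum of the rest.
Longest side 241 < 277 (sum of the remaining 3), so yes.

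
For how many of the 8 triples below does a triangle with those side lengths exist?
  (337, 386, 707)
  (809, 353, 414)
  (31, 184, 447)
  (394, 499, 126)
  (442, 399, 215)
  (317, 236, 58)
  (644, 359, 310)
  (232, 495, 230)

4

(337,386,707): 337+386 > 707 → valid
(353,414,809): 353+414 ≤ 809 → not valid
(31,184,447): 31+184 ≤ 447 → not valid
(126,394,499): 126+394 > 499 → valid
(215,399,442): 215+399 > 442 → valid
(58,236,317): 58+236 ≤ 317 → not valid
(310,359,644): 310+359 > 644 → valid
(230,232,495): 230+232 ≤ 495 → not valid
4 of the 8 triples form a triangle.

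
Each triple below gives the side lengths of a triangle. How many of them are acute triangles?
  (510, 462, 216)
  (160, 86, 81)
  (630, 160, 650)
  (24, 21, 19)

(510,462,216): 216²+462² = 260100 = 510² → right
(160,86,81): 81²+86² = 13957 < 25600 = 160² → obtuse
(630,160,650): 160²+630² = 422500 = 650² → right
(24,21,19): 19²+21² = 802 > 576 = 24² → acute
1 of the 4 is acute.

1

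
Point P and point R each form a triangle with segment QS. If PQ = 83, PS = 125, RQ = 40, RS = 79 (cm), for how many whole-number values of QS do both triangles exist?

From triangle PQS: 42 < QS < 208.
From triangle RQS: 39 < QS < 119.
Intersection: 42 < QS < 119, so integers 43 through 118: 76 values.

76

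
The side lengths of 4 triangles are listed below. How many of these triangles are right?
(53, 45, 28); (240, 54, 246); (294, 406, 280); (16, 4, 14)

3

(53,45,28): 28²+45² = 2809 = 53² → right
(240,54,246): 54²+240² = 60516 = 246² → right
(294,406,280): 280²+294² = 164836 = 406² → right
(16,4,14): 4²+14² = 212 < 256 = 16² → obtuse
3 of the 4 are right.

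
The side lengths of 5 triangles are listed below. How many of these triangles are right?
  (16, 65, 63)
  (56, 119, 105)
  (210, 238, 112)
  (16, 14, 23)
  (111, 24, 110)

(16,65,63): 16²+63² = 4225 = 65² → right
(56,119,105): 56²+105² = 14161 = 119² → right
(210,238,112): 112²+210² = 56644 = 238² → right
(16,14,23): 14²+16² = 452 < 529 = 23² → obtuse
(111,24,110): 24²+110² = 12676 > 12321 = 111² → acute
3 of the 5 are right.

3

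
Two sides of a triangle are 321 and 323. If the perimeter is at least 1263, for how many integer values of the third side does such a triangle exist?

25

Triangle inequality: 2 < x < 644. Perimeter ≥ 1263 gives x ≥ 1263 − 321 − 323 = 619.
So 619 ≤ x < 644; integers 619 through 643: 25 values.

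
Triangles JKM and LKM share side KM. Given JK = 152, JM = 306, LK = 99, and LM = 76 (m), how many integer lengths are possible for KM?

From triangle JKM: 154 < KM < 458.
From triangle LKM: 23 < KM < 175.
Intersection: 154 < KM < 175, so integers 155 through 174: 20 values.

20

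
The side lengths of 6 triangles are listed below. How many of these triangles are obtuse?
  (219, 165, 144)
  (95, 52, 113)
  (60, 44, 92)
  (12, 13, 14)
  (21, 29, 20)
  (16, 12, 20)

2

(219,165,144): 144²+165² = 47961 = 219² → right
(95,52,113): 52²+95² = 11729 < 12769 = 113² → obtuse
(60,44,92): 44²+60² = 5536 < 8464 = 92² → obtuse
(12,13,14): 12²+13² = 313 > 196 = 14² → acute
(21,29,20): 20²+21² = 841 = 29² → right
(16,12,20): 12²+16² = 400 = 20² → right
2 of the 6 are obtuse.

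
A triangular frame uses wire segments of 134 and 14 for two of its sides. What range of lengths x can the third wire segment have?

By the triangle inequality, x must be less than 134 + 14 = 148 and greater than |134 − 14| = 120.

120 < x < 148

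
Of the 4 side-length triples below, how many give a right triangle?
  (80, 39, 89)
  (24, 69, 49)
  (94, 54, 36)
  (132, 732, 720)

(80,39,89): 39²+80² = 7921 = 89² → right
(24,69,49): 24²+49² = 2977 < 4761 = 69² → obtuse
(94,54,36): 36+54 ≤ 94, not a triangle
(132,732,720): 132²+720² = 535824 = 732² → right
2 of the 4 are right.

2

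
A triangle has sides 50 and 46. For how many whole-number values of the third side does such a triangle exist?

91

The third side lies in the open interval (4, 96).
Integers from 5 to 95 inclusive: 95 − 5 + 1 = 91.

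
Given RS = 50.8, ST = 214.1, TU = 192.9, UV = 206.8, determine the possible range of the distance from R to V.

0 ≤ RV ≤ 664.6

The maximum is all hops collinear in one direction: 50.8 + 214.1 + 192.9 + 206.8 = 664.6.
The longest hop is 214.1; the others sum to 450.5. Since 214.1 ≤ 450.5, the path can fold back on itself completely, so the minimum distance is 0.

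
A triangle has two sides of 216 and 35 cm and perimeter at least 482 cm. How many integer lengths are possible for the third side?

Triangle inequality: 181 < x < 251. Perimeter ≥ 482 gives x ≥ 482 − 216 − 35 = 231.
So 231 ≤ x < 251; integers 231 through 250: 20 values.

20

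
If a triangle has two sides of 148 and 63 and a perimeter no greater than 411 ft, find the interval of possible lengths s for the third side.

85 < s ≤ 200 ft

Triangle inequality alone gives 85 < s < 211.
The perimeter condition gives s ≤ 411 − 148 − 63 = 200.
Intersecting the two: 85 < s ≤ 200.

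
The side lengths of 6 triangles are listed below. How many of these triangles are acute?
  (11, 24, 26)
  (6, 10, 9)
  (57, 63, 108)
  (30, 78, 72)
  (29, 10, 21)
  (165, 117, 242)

2

(11,24,26): 11²+24² = 697 > 676 = 26² → acute
(6,10,9): 6²+9² = 117 > 100 = 10² → acute
(57,63,108): 57²+63² = 7218 < 11664 = 108² → obtuse
(30,78,72): 30²+72² = 6084 = 78² → right
(29,10,21): 10²+21² = 541 < 841 = 29² → obtuse
(165,117,242): 117²+165² = 40914 < 58564 = 242² → obtuse
2 of the 6 are acute.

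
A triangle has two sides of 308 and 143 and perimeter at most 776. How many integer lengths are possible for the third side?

Triangle inequality: 165 < x < 451. Perimeter ≤ 776 gives x ≤ 776 − 308 − 143 = 325.
So 165 < x ≤ 325; integers 166 through 325: 160 values.

160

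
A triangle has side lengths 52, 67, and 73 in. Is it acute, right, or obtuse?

acute

Compare the square of the longest side to the sum of squares of the other two: 52² + 67² = 7193 > 5329 = 73².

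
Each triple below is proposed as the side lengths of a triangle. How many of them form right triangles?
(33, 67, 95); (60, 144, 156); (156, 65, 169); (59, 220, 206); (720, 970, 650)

3

(33,67,95): 33²+67² = 5578 < 9025 = 95² → obtuse
(60,144,156): 60²+144² = 24336 = 156² → right
(156,65,169): 65²+156² = 28561 = 169² → right
(59,220,206): 59²+206² = 45917 < 48400 = 220² → obtuse
(720,970,650): 650²+720² = 940900 = 970² → right
3 of the 5 are right.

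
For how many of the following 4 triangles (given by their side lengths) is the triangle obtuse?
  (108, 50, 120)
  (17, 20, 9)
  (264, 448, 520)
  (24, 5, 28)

3

(108,50,120): 50²+108² = 14164 < 14400 = 120² → obtuse
(17,20,9): 9²+17² = 370 < 400 = 20² → obtuse
(264,448,520): 264²+448² = 270400 = 520² → right
(24,5,28): 5²+24² = 601 < 784 = 28² → obtuse
3 of the 4 are obtuse.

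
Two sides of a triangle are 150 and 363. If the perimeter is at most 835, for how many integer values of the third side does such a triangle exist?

109

Triangle inequality: 213 < x < 513. Perimeter ≤ 835 gives x ≤ 835 − 150 − 363 = 322.
So 213 < x ≤ 322; integers 214 through 322: 109 values.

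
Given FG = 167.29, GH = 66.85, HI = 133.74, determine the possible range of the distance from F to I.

The maximum is all hops collinear in one direction: 167.29 + 66.85 + 133.74 = 367.88.
The longest hop is 167.29; the others sum to 200.59. Since 167.29 ≤ 200.59, the path can fold back on itself completely, so the minimum distance is 0.

0 ≤ FI ≤ 367.88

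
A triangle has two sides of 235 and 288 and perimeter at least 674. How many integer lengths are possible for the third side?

Triangle inequality: 53 < x < 523. Perimeter ≥ 674 gives x ≥ 674 − 235 − 288 = 151.
So 151 ≤ x < 523; integers 151 through 522: 372 values.

372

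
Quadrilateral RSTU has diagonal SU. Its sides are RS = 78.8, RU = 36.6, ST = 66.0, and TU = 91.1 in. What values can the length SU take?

42.2 < SU < 115.4

From triangle RSU: |78.8 − 36.6| < SU < 78.8 + 36.6, i.e. 42.2 < SU < 115.4.
From triangle TSU: 25.1 < SU < 157.1.
Both must hold, so SU lies in the intersection.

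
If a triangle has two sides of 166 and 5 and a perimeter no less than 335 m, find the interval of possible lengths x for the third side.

Triangle inequality alone gives 161 < x < 171.
The perimeter condition gives x ≥ 335 − 166 − 5 = 164.
Intersecting the two: 164 ≤ x < 171.

164 ≤ x < 171 m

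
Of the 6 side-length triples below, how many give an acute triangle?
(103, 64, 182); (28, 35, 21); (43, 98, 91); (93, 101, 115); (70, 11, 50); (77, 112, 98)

3

(103,64,182): 64+103 ≤ 182, not a triangle
(28,35,21): 21²+28² = 1225 = 35² → right
(43,98,91): 43²+91² = 10130 > 9604 = 98² → acute
(93,101,115): 93²+101² = 18850 > 13225 = 115² → acute
(70,11,50): 11+50 ≤ 70, not a triangle
(77,112,98): 77²+98² = 15533 > 12544 = 112² → acute
3 of the 6 are acute.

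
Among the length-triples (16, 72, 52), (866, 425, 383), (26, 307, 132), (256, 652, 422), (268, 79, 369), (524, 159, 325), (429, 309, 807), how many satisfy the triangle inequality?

(16,52,72): 16+52 ≤ 72 → not valid
(383,425,866): 383+425 ≤ 866 → not valid
(26,132,307): 26+132 ≤ 307 → not valid
(256,422,652): 256+422 > 652 → valid
(79,268,369): 79+268 ≤ 369 → not valid
(159,325,524): 159+325 ≤ 524 → not valid
(309,429,807): 309+429 ≤ 807 → not valid
1 of the 7 triples forms a triangle.

1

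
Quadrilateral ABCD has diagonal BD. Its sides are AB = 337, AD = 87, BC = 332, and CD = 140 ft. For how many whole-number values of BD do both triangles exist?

From triangle ABD: 250 < BD < 424.
From triangle CBD: 192 < BD < 472.
Intersection: 250 < BD < 424, so integers 251 through 423: 173 values.

173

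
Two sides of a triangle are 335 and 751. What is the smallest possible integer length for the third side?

417

The third side must be strictly greater than |335 − 751| = 416.
The smallest integer above 416 is 417.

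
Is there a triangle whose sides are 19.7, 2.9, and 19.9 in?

The longest side is 19.9, and the other two sum to 22.6.
Since 22.6 > 19.9, the triangle inequality holds.

Yes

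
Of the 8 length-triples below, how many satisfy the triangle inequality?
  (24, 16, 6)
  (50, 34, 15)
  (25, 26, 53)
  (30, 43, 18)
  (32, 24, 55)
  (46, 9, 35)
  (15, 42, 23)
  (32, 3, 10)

2

(6,16,24): 6+16 ≤ 24 → not valid
(15,34,50): 15+34 ≤ 50 → not valid
(25,26,53): 25+26 ≤ 53 → not valid
(18,30,43): 18+30 > 43 → valid
(24,32,55): 24+32 > 55 → valid
(9,35,46): 9+35 ≤ 46 → not valid
(15,23,42): 15+23 ≤ 42 → not valid
(3,10,32): 3+10 ≤ 32 → not valid
2 of the 8 triples form a triangle.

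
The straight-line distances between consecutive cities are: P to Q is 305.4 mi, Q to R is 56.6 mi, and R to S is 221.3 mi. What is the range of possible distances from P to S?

The maximum is all hops collinear in one direction: 305.4 + 56.6 + 221.3 = 583.3.
The longest hop is 305.4; the others sum to 277.9. Folding the others back against it leaves at least 305.4 − 277.9 = 27.5.

27.5 ≤ PS ≤ 583.3 mi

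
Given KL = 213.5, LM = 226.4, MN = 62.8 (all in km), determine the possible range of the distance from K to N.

The maximum is all hops collinear in one direction: 213.5 + 226.4 + 62.8 = 502.7.
The longest hop is 226.4; the others sum to 276.3. Since 226.4 ≤ 276.3, the path can fold back on itself completely, so the minimum distance is 0.

0 ≤ KN ≤ 502.7 km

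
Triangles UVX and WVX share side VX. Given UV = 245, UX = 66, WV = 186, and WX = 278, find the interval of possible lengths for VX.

179 < VX < 311

From triangle UVX: |245 − 66| < VX < 245 + 66, i.e. 179 < VX < 311.
From triangle WVX: 92 < VX < 464.
Both must hold, so VX lies in the intersection.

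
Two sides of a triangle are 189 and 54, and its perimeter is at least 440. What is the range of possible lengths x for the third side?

197 ≤ x < 243

Triangle inequality alone gives 135 < x < 243.
The perimeter condition gives x ≥ 440 − 189 − 54 = 197.
Intersecting the two: 197 ≤ x < 243.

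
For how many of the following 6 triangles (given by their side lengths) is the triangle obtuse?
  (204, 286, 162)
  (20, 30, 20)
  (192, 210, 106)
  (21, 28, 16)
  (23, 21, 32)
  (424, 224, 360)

4

(204,286,162): 162²+204² = 67860 < 81796 = 286² → obtuse
(20,30,20): 20²+20² = 800 < 900 = 30² → obtuse
(192,210,106): 106²+192² = 48100 > 44100 = 210² → acute
(21,28,16): 16²+21² = 697 < 784 = 28² → obtuse
(23,21,32): 21²+23² = 970 < 1024 = 32² → obtuse
(424,224,360): 224²+360² = 179776 = 424² → right
4 of the 6 are obtuse.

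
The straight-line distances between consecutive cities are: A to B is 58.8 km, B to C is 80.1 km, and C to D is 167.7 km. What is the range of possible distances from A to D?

The maximum is all hops collinear in one direction: 58.8 + 80.1 + 167.7 = 306.6.
The longest hop is 167.7; the others sum to 138.9. Folding the others back against it leaves at least 167.7 − 138.9 = 28.8.

28.8 ≤ AD ≤ 306.6 km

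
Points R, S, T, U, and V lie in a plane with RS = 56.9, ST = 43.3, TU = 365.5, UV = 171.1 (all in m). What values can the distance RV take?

94.2 ≤ RV ≤ 636.8 m

The maximum is all hops collinear in one direction: 56.9 + 43.3 + 365.5 + 171.1 = 636.8.
The longest hop is 365.5; the others sum to 271.3. Folding the others back against it leaves at least 365.5 − 271.3 = 94.2.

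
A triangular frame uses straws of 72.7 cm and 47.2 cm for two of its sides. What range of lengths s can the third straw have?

By the triangle inequality, s must be less than 72.7 + 47.2 = 119.9 and greater than |72.7 − 47.2| = 25.5.

25.5 < s < 119.9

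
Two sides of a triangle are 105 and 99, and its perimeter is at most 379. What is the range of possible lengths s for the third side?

6 < s ≤ 175

Triangle inequality alone gives 6 < s < 204.
The perimeter condition gives s ≤ 379 − 105 − 99 = 175.
Intersecting the two: 6 < s ≤ 175.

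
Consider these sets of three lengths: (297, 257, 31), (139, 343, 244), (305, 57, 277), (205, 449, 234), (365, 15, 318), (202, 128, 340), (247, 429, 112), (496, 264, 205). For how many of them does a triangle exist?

2

(31,257,297): 31+257 ≤ 297 → not valid
(139,244,343): 139+244 > 343 → valid
(57,277,305): 57+277 > 305 → valid
(205,234,449): 205+234 ≤ 449 → not valid
(15,318,365): 15+318 ≤ 365 → not valid
(128,202,340): 128+202 ≤ 340 → not valid
(112,247,429): 112+247 ≤ 429 → not valid
(205,264,496): 205+264 ≤ 496 → not valid
2 of the 8 triples form a triangle.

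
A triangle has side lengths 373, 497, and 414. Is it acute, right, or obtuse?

acute

Compare the square of the longest side to the sum of squares of the other two: 373² + 414² = 310525 > 247009 = 497².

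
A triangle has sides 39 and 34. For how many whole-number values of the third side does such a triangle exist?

67

The third side lies in the open interval (5, 73).
Integers from 6 to 72 inclusive: 72 − 6 + 1 = 67.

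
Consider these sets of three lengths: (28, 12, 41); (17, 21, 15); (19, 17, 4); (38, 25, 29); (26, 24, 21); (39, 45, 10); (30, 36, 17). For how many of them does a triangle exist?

6

(12,28,41): 12+28 ≤ 41 → not valid
(15,17,21): 15+17 > 21 → valid
(4,17,19): 4+17 > 19 → valid
(25,29,38): 25+29 > 38 → valid
(21,24,26): 21+24 > 26 → valid
(10,39,45): 10+39 > 45 → valid
(17,30,36): 17+30 > 36 → valid
6 of the 7 triples form a triangle.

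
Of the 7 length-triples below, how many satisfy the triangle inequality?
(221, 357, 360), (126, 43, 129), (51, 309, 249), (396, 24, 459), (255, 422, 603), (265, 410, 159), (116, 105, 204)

5

(221,357,360): 221+357 > 360 → valid
(43,126,129): 43+126 > 129 → valid
(51,249,309): 51+249 ≤ 309 → not valid
(24,396,459): 24+396 ≤ 459 → not valid
(255,422,603): 255+422 > 603 → valid
(159,265,410): 159+265 > 410 → valid
(105,116,204): 105+116 > 204 → valid
5 of the 7 triples form a triangle.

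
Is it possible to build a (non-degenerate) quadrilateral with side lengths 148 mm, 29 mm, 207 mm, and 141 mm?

A quadrilateral exists iff every side is shorter than the sum of the others — equivalently, the longest side is less than the sum of the rest.
Longest side 207 < 318 (sum of the remaining 3), so yes.

Yes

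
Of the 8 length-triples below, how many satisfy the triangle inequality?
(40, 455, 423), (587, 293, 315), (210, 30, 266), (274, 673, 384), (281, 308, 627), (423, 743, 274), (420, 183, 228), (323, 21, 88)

2

(40,423,455): 40+423 > 455 → valid
(293,315,587): 293+315 > 587 → valid
(30,210,266): 30+210 ≤ 266 → not valid
(274,384,673): 274+384 ≤ 673 → not valid
(281,308,627): 281+308 ≤ 627 → not valid
(274,423,743): 274+423 ≤ 743 → not valid
(183,228,420): 183+228 ≤ 420 → not valid
(21,88,323): 21+88 ≤ 323 → not valid
2 of the 8 triples form a triangle.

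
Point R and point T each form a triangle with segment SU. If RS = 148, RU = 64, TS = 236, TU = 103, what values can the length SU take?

From triangle RSU: |148 − 64| < SU < 148 + 64, i.e. 84 < SU < 212.
From triangle TSU: 133 < SU < 339.
Both must hold, so SU lies in the intersection.

133 < SU < 212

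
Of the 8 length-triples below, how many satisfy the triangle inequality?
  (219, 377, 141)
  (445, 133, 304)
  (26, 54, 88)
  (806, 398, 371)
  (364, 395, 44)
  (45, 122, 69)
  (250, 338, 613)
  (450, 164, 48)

(141,219,377): 141+219 ≤ 377 → not valid
(133,304,445): 133+304 ≤ 445 → not valid
(26,54,88): 26+54 ≤ 88 → not valid
(371,398,806): 371+398 ≤ 806 → not valid
(44,364,395): 44+364 > 395 → valid
(45,69,122): 45+69 ≤ 122 → not valid
(250,338,613): 250+338 ≤ 613 → not valid
(48,164,450): 48+164 ≤ 450 → not valid
1 of the 8 triples forms a triangle.

1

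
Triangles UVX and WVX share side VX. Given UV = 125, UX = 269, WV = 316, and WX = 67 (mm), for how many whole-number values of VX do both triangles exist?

From triangle UVX: 144 < VX < 394.
From triangle WVX: 249 < VX < 383.
Intersection: 249 < VX < 383, so integers 250 through 382: 133 values.

133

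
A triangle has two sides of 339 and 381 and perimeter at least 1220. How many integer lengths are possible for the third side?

Triangle inequality: 42 < x < 720. Perimeter ≥ 1220 gives x ≥ 1220 − 339 − 381 = 500.
So 500 ≤ x < 720; integers 500 through 719: 220 values.

220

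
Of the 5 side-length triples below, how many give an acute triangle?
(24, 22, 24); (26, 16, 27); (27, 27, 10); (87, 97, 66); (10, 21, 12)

4

(24,22,24): 22²+24² = 1060 > 576 = 24² → acute
(26,16,27): 16²+26² = 932 > 729 = 27² → acute
(27,27,10): 10²+27² = 829 > 729 = 27² → acute
(87,97,66): 66²+87² = 11925 > 9409 = 97² → acute
(10,21,12): 10²+12² = 244 < 441 = 21² → obtuse
4 of the 5 are acute.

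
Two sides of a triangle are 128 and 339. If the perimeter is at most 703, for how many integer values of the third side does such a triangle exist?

Triangle inequality: 211 < x < 467. Perimeter ≤ 703 gives x ≤ 703 − 128 − 339 = 236.
So 211 < x ≤ 236; integers 212 through 236: 25 values.

25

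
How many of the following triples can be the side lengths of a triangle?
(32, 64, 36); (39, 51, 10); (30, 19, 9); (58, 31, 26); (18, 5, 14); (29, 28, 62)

2

(32,36,64): 32+36 > 64 → valid
(10,39,51): 10+39 ≤ 51 → not valid
(9,19,30): 9+19 ≤ 30 → not valid
(26,31,58): 26+31 ≤ 58 → not valid
(5,14,18): 5+14 > 18 → valid
(28,29,62): 28+29 ≤ 62 → not valid
2 of the 6 triples form a triangle.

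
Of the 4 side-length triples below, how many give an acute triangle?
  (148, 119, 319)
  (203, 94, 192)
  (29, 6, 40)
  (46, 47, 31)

2

(148,119,319): 119+148 ≤ 319, not a triangle
(203,94,192): 94²+192² = 45700 > 41209 = 203² → acute
(29,6,40): 6+29 ≤ 40, not a triangle
(46,47,31): 31²+46² = 3077 > 2209 = 47² → acute
2 of the 4 are acute.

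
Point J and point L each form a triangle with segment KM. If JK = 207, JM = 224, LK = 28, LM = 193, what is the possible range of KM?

165 < KM < 221

From triangle JKM: |207 − 224| < KM < 207 + 224, i.e. 17 < KM < 431.
From triangle LKM: 165 < KM < 221.
Both must hold, so KM lies in the intersection.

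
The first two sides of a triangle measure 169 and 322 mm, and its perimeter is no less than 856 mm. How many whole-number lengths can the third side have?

126

Triangle inequality: 153 < x < 491. Perimeter ≥ 856 gives x ≥ 856 − 169 − 322 = 365.
So 365 ≤ x < 491; integers 365 through 490: 126 values.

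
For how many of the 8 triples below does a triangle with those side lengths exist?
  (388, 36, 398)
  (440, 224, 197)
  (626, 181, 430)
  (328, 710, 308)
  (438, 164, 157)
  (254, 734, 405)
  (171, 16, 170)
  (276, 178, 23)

(36,388,398): 36+388 > 398 → valid
(197,224,440): 197+224 ≤ 440 → not valid
(181,430,626): 181+430 ≤ 626 → not valid
(308,328,710): 308+328 ≤ 710 → not valid
(157,164,438): 157+164 ≤ 438 → not valid
(254,405,734): 254+405 ≤ 734 → not valid
(16,170,171): 16+170 > 171 → valid
(23,178,276): 23+178 ≤ 276 → not valid
2 of the 8 triples form a triangle.

2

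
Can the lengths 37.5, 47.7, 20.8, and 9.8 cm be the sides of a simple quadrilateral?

A quadrilateral exists iff every side is shorter than the sum of the others — equivalently, the longest side is less than the sum of the rest.
Longest side 47.7 < 68.1 (sum of the remaining 3), so yes.

Yes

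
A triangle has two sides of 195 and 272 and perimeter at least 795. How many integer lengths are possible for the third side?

139

Triangle inequality: 77 < x < 467. Perimeter ≥ 795 gives x ≥ 795 − 195 − 272 = 328.
So 328 ≤ x < 467; integers 328 through 466: 139 values.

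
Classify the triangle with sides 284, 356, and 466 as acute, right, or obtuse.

obtuse

Compare the square of the longest side to the sum of squares of the other two: 284² + 356² = 207392 < 217156 = 466².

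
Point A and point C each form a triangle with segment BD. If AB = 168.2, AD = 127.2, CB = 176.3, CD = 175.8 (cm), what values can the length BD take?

41.0 < BD < 295.4

From triangle ABD: |168.2 − 127.2| < BD < 168.2 + 127.2, i.e. 41.0 < BD < 295.4.
From triangle CBD: 0.5 < BD < 352.1.
Both must hold, so BD lies in the intersection.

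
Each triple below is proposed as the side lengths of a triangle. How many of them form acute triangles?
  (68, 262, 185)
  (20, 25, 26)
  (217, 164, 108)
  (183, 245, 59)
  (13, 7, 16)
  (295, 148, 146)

1

(68,262,185): 68+185 ≤ 262, not a triangle
(20,25,26): 20²+25² = 1025 > 676 = 26² → acute
(217,164,108): 108²+164² = 38560 < 47089 = 217² → obtuse
(183,245,59): 59+183 ≤ 245, not a triangle
(13,7,16): 7²+13² = 218 < 256 = 16² → obtuse
(295,148,146): 146+148 ≤ 295, not a triangle
1 of the 6 is acute.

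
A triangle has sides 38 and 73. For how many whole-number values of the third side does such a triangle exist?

75

The third side lies in the open interval (35, 111).
Integers from 36 to 110 inclusive: 110 − 36 + 1 = 75.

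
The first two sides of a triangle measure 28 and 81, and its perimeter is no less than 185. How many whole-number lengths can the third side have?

33

Triangle inequality: 53 < x < 109. Perimeter ≥ 185 gives x ≥ 185 − 28 − 81 = 76.
So 76 ≤ x < 109; integers 76 through 108: 33 values.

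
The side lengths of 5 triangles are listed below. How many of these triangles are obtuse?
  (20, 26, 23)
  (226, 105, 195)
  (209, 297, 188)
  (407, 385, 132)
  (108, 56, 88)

(20,26,23): 20²+23² = 929 > 676 = 26² → acute
(226,105,195): 105²+195² = 49050 < 51076 = 226² → obtuse
(209,297,188): 188²+209² = 79025 < 88209 = 297² → obtuse
(407,385,132): 132²+385² = 165649 = 407² → right
(108,56,88): 56²+88² = 10880 < 11664 = 108² → obtuse
3 of the 5 are obtuse.

3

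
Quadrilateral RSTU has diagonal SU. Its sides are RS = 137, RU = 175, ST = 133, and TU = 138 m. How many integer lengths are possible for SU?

232

From triangle RSU: 38 < SU < 312.
From triangle TSU: 5 < SU < 271.
Intersection: 38 < SU < 271, so integers 39 through 270: 232 values.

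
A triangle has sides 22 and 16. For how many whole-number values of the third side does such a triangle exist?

The third side lies in the open interval (6, 38).
Integers from 7 to 37 inclusive: 37 − 7 + 1 = 31.

31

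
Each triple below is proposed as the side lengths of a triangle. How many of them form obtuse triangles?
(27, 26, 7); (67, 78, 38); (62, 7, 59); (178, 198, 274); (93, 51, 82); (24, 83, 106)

(27,26,7): 7²+26² = 725 < 729 = 27² → obtuse
(67,78,38): 38²+67² = 5933 < 6084 = 78² → obtuse
(62,7,59): 7²+59² = 3530 < 3844 = 62² → obtuse
(178,198,274): 178²+198² = 70888 < 75076 = 274² → obtuse
(93,51,82): 51²+82² = 9325 > 8649 = 93² → acute
(24,83,106): 24²+83² = 7465 < 11236 = 106² → obtuse
5 of the 6 are obtuse.

5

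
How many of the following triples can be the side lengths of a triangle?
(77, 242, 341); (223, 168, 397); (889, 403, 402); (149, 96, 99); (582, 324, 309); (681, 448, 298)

(77,242,341): 77+242 ≤ 341 → not valid
(168,223,397): 168+223 ≤ 397 → not valid
(402,403,889): 402+403 ≤ 889 → not valid
(96,99,149): 96+99 > 149 → valid
(309,324,582): 309+324 > 582 → valid
(298,448,681): 298+448 > 681 → valid
3 of the 6 triples form a triangle.

3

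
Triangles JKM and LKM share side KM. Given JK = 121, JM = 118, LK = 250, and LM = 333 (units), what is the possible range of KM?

From triangle JKM: |121 − 118| < KM < 121 + 118, i.e. 3 < KM < 239.
From triangle LKM: 83 < KM < 583.
Both must hold, so KM lies in the intersection.

83 < KM < 239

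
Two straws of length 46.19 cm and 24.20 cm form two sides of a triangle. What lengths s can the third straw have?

21.99 < s < 70.39 (cm)

By the triangle inequality, s must be less than 46.19 + 24.20 = 70.39 and greater than |46.19 − 24.20| = 21.99.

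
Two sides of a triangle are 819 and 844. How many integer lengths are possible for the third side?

The third side lies in the open interval (25, 1663).
Integers from 26 to 1662 inclusive: 1662 − 26 + 1 = 1637.

1637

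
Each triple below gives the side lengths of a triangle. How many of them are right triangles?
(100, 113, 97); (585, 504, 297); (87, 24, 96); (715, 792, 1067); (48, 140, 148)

3

(100,113,97): 97²+100² = 19409 > 12769 = 113² → acute
(585,504,297): 297²+504² = 342225 = 585² → right
(87,24,96): 24²+87² = 8145 < 9216 = 96² → obtuse
(715,792,1067): 715²+792² = 1138489 = 1067² → right
(48,140,148): 48²+140² = 21904 = 148² → right
3 of the 5 are right.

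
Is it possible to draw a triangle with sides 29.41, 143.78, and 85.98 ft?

The longest side is 143.78, but the other two sum to only 115.39.
115.39 < 143.78, so the triangle inequality fails.

No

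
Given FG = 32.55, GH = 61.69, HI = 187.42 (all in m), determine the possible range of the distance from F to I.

The maximum is all hops collinear in one direction: 32.55 + 61.69 + 187.42 = 281.66.
The longest hop is 187.42; the others sum to 94.24. Folding the others back against it leaves at least 187.42 − 94.24 = 93.18.

93.18 ≤ FI ≤ 281.66 m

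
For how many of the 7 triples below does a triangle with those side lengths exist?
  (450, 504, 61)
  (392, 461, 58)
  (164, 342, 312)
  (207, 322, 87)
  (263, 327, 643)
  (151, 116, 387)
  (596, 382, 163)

2

(61,450,504): 61+450 > 504 → valid
(58,392,461): 58+392 ≤ 461 → not valid
(164,312,342): 164+312 > 342 → valid
(87,207,322): 87+207 ≤ 322 → not valid
(263,327,643): 263+327 ≤ 643 → not valid
(116,151,387): 116+151 ≤ 387 → not valid
(163,382,596): 163+382 ≤ 596 → not valid
2 of the 7 triples form a triangle.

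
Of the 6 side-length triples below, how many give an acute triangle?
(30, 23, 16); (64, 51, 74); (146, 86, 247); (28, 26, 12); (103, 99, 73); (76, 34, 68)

(30,23,16): 16²+23² = 785 < 900 = 30² → obtuse
(64,51,74): 51²+64² = 6697 > 5476 = 74² → acute
(146,86,247): 86+146 ≤ 247, not a triangle
(28,26,12): 12²+26² = 820 > 784 = 28² → acute
(103,99,73): 73²+99² = 15130 > 10609 = 103² → acute
(76,34,68): 34²+68² = 5780 > 5776 = 76² → acute
4 of the 6 are acute.

4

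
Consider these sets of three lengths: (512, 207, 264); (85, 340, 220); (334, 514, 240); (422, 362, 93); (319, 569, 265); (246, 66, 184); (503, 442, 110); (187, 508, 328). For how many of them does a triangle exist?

(207,264,512): 207+264 ≤ 512 → not valid
(85,220,340): 85+220 ≤ 340 → not valid
(240,334,514): 240+334 > 514 → valid
(93,362,422): 93+362 > 422 → valid
(265,319,569): 265+319 > 569 → valid
(66,184,246): 66+184 > 246 → valid
(110,442,503): 110+442 > 503 → valid
(187,328,508): 187+328 > 508 → valid
6 of the 8 triples form a triangle.

6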